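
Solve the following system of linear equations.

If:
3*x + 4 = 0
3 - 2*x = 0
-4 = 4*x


Then:
No Solution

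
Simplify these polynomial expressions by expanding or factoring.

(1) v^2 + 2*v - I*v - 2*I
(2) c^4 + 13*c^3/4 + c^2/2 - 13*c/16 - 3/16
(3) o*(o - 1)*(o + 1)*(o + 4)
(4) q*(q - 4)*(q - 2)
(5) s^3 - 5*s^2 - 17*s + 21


(1) = (v + 2)*(v - I)
(2) = (c - 1/2)*(c + 1/4)*(c + 1/2)*(c + 3)
(3) = o^4 + 4*o^3 - o^2 - 4*o
(4) = q^3 - 6*q^2 + 8*q
(5) = (s - 7)*(s - 1)*(s + 3)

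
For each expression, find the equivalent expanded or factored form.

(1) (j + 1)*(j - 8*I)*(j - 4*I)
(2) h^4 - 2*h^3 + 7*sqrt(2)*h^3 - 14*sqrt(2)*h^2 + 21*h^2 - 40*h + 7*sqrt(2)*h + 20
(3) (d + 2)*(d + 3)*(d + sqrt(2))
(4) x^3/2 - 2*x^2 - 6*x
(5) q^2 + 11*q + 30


(1) = j^3 + j^2 - 12*I*j^2 - 32*j - 12*I*j - 32
(2) = (h - 1)^2*(h + 2*sqrt(2))*(h + 5*sqrt(2))
(3) = d^3 + sqrt(2)*d^2 + 5*d^2 + 6*d + 5*sqrt(2)*d + 6*sqrt(2)
(4) = x*(x/2 + 1)*(x - 6)
(5) = (q + 5)*(q + 6)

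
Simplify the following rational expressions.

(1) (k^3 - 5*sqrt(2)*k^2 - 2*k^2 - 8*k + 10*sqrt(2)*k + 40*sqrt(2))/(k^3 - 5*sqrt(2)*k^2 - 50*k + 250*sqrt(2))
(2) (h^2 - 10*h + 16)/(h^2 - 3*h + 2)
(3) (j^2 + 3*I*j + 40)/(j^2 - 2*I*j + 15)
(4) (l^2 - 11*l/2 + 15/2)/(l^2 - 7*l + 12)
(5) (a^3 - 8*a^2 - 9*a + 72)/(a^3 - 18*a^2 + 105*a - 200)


(1) = (k^2 - 2*k - 8)/(k^2 - 50)
(2) = (h - 8)/(h - 1)
(3) = (j + 8*I)/(j + 3*I)
(4) = (2*l - 5)/(2*l - 8)
(5) = (a^2 - 9)/(a^2 - 10*a + 25)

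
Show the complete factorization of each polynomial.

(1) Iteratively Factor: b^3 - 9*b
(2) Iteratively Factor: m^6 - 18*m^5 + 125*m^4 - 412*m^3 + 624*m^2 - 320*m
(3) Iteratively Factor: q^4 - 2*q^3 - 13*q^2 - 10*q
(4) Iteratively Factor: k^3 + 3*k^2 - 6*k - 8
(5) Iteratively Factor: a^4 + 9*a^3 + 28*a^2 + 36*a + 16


(1) = (b)*(b^2 - 9) = b*(b + 3)*(b - 3)
(2) = (m)*(m^5 - 18*m^4 + 125*m^3 - 412*m^2 + 624*m - 320) = m*(m - 5)*(m^4 - 13*m^3 + 60*m^2 - 112*m + 64) = m*(m - 5)*(m - 4)*(m^3 - 9*m^2 + 24*m - 16) = m*(m - 5)*(m - 4)*(m - 1)*(m^2 - 8*m + 16) = m*(m - 5)*(m - 4)^2*(m - 1)*(m - 4)
(3) = (q)*(q^3 - 2*q^2 - 13*q - 10) = q*(q + 2)*(q^2 - 4*q - 5) = q*(q + 1)*(q + 2)*(q - 5)
(4) = (k + 1)*(k^2 + 2*k - 8) = (k + 1)*(k + 4)*(k - 2)
(5) = (a + 4)*(a^3 + 5*a^2 + 8*a + 4) = (a + 2)*(a + 4)*(a^2 + 3*a + 2) = (a + 2)^2*(a + 4)*(a + 1)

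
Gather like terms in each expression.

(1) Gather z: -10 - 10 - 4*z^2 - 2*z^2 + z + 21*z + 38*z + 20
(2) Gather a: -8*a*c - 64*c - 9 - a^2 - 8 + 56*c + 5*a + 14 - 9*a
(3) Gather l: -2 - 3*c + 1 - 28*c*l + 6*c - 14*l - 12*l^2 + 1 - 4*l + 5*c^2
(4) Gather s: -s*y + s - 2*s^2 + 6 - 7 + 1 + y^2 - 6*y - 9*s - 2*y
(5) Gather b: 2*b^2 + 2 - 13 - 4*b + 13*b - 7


(1) = -6*z^2 + 60*z
(2) = -a^2 + a*(-8*c - 4) - 8*c - 3
(3) = 5*c^2 + 3*c - 12*l^2 + l*(-28*c - 18)
(4) = -2*s^2 + s*(-y - 8) + y^2 - 8*y
(5) = 2*b^2 + 9*b - 18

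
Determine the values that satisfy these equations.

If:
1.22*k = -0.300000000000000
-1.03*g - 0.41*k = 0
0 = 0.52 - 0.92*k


Then:
No Solution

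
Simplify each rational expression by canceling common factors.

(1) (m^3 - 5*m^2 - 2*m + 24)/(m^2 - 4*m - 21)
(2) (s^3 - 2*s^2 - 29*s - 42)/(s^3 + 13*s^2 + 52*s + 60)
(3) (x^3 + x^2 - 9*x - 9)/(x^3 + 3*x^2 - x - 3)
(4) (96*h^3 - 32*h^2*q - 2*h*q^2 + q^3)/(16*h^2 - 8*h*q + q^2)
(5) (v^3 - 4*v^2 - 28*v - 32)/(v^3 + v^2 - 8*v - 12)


(1) = (m^3 - 5*m^2 - 2*m + 24)/(m^2 - 4*m - 21)
(2) = (s^2 - 4*s - 21)/(s^2 + 11*s + 30)
(3) = (x - 3)/(x - 1)
(4) = 6*h + q
(5) = (v - 8)/(v - 3)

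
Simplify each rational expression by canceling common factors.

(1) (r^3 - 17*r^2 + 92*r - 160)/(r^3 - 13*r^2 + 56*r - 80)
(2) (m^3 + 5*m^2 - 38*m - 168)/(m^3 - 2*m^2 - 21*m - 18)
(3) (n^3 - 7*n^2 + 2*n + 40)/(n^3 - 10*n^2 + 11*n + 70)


(1) = (r - 8)/(r - 4)
(2) = (m^2 + 11*m + 28)/(m^2 + 4*m + 3)
(3) = (n - 4)/(n - 7)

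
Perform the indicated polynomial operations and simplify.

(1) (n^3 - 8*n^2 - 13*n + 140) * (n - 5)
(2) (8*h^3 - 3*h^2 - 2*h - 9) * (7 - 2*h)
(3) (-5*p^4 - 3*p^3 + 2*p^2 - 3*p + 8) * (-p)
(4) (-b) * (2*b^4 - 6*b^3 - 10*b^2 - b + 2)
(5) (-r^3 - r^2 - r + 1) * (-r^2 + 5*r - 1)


(1) = n^4 - 13*n^3 + 27*n^2 + 205*n - 700
(2) = -16*h^4 + 62*h^3 - 17*h^2 + 4*h - 63
(3) = 5*p^5 + 3*p^4 - 2*p^3 + 3*p^2 - 8*p
(4) = -2*b^5 + 6*b^4 + 10*b^3 + b^2 - 2*b
(5) = r^5 - 4*r^4 - 3*r^3 - 5*r^2 + 6*r - 1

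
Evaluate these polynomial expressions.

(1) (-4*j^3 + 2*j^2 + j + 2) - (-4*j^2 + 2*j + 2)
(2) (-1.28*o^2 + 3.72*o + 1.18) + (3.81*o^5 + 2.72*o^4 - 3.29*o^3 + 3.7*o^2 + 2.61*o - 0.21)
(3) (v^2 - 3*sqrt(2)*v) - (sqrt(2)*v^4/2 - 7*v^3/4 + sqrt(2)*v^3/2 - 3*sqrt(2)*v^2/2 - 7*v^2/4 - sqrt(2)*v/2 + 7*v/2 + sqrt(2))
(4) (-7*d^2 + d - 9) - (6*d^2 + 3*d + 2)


(1) = -4*j^3 + 6*j^2 - j
(2) = 3.81*o^5 + 2.72*o^4 - 3.29*o^3 + 2.42*o^2 + 6.33*o + 0.97
(3) = -sqrt(2)*v^4/2 - sqrt(2)*v^3/2 + 7*v^3/4 + 3*sqrt(2)*v^2/2 + 11*v^2/4 - 5*sqrt(2)*v/2 - 7*v/2 - sqrt(2)
(4) = -13*d^2 - 2*d - 11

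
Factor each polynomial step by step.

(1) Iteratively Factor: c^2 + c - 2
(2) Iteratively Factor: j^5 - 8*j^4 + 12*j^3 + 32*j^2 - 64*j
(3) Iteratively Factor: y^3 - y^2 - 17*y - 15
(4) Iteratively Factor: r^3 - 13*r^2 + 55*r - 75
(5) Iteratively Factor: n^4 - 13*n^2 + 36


(1) = (c + 2)*(c - 1)
(2) = (j - 4)*(j^4 - 4*j^3 - 4*j^2 + 16*j) = (j - 4)*(j - 2)*(j^3 - 2*j^2 - 8*j) = (j - 4)*(j - 2)*(j + 2)*(j^2 - 4*j) = j*(j - 4)*(j - 2)*(j + 2)*(j - 4)
(3) = (y + 3)*(y^2 - 4*y - 5) = (y - 5)*(y + 3)*(y + 1)
(4) = (r - 5)*(r^2 - 8*r + 15) = (r - 5)^2*(r - 3)
(5) = (n + 3)*(n^3 - 3*n^2 - 4*n + 12) = (n + 2)*(n + 3)*(n^2 - 5*n + 6) = (n - 3)*(n + 2)*(n + 3)*(n - 2)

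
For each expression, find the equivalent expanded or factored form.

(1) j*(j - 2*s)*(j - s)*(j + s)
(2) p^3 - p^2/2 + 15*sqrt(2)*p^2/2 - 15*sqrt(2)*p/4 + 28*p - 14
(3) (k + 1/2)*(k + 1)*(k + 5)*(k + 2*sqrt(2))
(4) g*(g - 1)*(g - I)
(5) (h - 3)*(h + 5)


(1) = j^4 - 2*j^3*s - j^2*s^2 + 2*j*s^3
(2) = (p - 1/2)*(p + 7*sqrt(2)/2)*(p + 4*sqrt(2))
(3) = k^4 + 2*sqrt(2)*k^3 + 13*k^3/2 + 8*k^2 + 13*sqrt(2)*k^2 + 5*k/2 + 16*sqrt(2)*k + 5*sqrt(2)
(4) = g^3 - g^2 - I*g^2 + I*g
(5) = h^2 + 2*h - 15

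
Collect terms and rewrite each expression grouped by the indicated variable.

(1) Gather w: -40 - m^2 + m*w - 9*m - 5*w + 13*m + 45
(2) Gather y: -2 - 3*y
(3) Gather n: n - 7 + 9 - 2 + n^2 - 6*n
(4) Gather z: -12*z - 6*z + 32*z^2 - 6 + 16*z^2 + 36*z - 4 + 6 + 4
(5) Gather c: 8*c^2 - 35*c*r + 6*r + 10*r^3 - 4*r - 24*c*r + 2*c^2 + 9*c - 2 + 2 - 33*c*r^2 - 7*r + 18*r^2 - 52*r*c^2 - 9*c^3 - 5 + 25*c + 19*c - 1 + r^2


(1) = -m^2 + 4*m + w*(m - 5) + 5
(2) = -3*y - 2
(3) = n^2 - 5*n
(4) = 48*z^2 + 18*z
(5) = -9*c^3 + c^2*(10 - 52*r) + c*(-33*r^2 - 59*r + 53) + 10*r^3 + 19*r^2 - 5*r - 6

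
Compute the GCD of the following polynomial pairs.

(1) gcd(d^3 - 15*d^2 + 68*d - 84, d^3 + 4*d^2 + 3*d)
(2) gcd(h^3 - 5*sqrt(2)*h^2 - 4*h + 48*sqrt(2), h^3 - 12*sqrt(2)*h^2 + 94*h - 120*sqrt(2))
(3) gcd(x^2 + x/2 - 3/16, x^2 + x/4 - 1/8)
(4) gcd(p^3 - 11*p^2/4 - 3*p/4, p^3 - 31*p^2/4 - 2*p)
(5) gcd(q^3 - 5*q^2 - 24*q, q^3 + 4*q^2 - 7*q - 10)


(1) = gcd((d - 7)*(d - 6)*(d - 2), d*(d + 1)*(d + 3)) = 1
(2) = gcd((h - 4*sqrt(2))*(h - 3*sqrt(2))*(h + 2*sqrt(2)), (h - 5*sqrt(2))*(h - 4*sqrt(2))*(h - 3*sqrt(2))) = h^2 - 7*sqrt(2)*h + 24
(3) = x - 1/4
(4) = gcd(p*(p - 3)*(p + 1/4), p*(p - 8)*(p + 1/4)) = p^2 + p/4
(5) = 1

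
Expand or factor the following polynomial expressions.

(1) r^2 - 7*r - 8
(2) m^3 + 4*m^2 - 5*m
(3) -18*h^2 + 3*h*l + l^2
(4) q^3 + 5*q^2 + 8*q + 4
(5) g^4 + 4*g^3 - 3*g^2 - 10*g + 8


(1) = (r - 8)*(r + 1)
(2) = m*(m - 1)*(m + 5)
(3) = (-3*h + l)*(6*h + l)
(4) = (q + 1)*(q + 2)^2
(5) = (g - 1)^2*(g + 2)*(g + 4)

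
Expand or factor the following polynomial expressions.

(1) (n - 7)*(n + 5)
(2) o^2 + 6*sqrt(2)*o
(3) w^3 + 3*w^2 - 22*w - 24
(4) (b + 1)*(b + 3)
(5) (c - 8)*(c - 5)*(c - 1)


(1) = n^2 - 2*n - 35
(2) = o*(o + 6*sqrt(2))
(3) = (w - 4)*(w + 1)*(w + 6)
(4) = b^2 + 4*b + 3
(5) = c^3 - 14*c^2 + 53*c - 40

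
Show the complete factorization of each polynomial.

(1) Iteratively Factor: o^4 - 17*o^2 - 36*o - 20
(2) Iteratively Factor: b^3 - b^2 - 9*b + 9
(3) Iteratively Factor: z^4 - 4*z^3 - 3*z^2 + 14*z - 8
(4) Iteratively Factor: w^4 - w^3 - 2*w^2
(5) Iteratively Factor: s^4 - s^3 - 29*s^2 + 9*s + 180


(1) = (o + 2)*(o^3 - 2*o^2 - 13*o - 10) = (o + 2)^2*(o^2 - 4*o - 5) = (o + 1)*(o + 2)^2*(o - 5)
(2) = (b - 3)*(b^2 + 2*b - 3) = (b - 3)*(b + 3)*(b - 1)
(3) = (z + 2)*(z^3 - 6*z^2 + 9*z - 4) = (z - 4)*(z + 2)*(z^2 - 2*z + 1) = (z - 4)*(z - 1)*(z + 2)*(z - 1)
(4) = (w)*(w^3 - w^2 - 2*w) = w^2*(w^2 - w - 2) = w^2*(w + 1)*(w - 2)
(5) = (s - 5)*(s^3 + 4*s^2 - 9*s - 36) = (s - 5)*(s - 3)*(s^2 + 7*s + 12) = (s - 5)*(s - 3)*(s + 4)*(s + 3)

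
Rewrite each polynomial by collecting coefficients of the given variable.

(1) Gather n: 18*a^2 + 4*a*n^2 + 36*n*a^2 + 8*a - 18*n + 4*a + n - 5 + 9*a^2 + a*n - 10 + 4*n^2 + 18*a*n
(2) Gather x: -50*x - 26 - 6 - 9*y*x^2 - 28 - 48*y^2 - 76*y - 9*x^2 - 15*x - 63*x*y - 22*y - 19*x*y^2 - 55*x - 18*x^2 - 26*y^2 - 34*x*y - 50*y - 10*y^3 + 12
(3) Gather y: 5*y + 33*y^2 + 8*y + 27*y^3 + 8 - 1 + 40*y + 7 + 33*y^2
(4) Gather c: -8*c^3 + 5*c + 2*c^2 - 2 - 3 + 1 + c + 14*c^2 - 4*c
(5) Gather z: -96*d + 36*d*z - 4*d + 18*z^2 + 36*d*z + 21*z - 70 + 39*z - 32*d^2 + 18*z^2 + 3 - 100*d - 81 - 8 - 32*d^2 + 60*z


(1) = 27*a^2 + 12*a + n^2*(4*a + 4) + n*(36*a^2 + 19*a - 17) - 15
(2) = x^2*(-9*y - 27) + x*(-19*y^2 - 97*y - 120) - 10*y^3 - 74*y^2 - 148*y - 48
(3) = 27*y^3 + 66*y^2 + 53*y + 14
(4) = -8*c^3 + 16*c^2 + 2*c - 4
(5) = -64*d^2 - 200*d + 36*z^2 + z*(72*d + 120) - 156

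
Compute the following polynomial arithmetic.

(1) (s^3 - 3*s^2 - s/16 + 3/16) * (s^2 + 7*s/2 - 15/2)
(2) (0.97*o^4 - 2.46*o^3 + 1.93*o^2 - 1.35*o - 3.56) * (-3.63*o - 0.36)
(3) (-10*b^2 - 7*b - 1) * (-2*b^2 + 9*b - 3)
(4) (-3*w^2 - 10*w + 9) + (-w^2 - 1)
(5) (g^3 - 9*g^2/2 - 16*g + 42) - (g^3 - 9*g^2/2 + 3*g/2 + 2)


(1) = s^5 + s^4/2 - 289*s^3/16 + 719*s^2/32 + 9*s/8 - 45/32
(2) = -3.5211*o^5 + 8.5806*o^4 - 6.1203*o^3 + 4.2057*o^2 + 13.4088*o + 1.2816
(3) = 20*b^4 - 76*b^3 - 31*b^2 + 12*b + 3
(4) = -4*w^2 - 10*w + 8
(5) = 40 - 35*g/2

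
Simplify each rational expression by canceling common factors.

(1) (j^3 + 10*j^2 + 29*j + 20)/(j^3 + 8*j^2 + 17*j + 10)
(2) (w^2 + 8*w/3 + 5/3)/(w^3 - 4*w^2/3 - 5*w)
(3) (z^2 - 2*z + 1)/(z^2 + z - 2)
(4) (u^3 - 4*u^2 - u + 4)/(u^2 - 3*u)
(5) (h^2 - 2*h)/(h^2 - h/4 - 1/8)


(1) = (j + 4)/(j + 2)
(2) = (w + 1)/(w^2 - 3*w)
(3) = (z - 1)/(z + 2)
(4) = (u^3 - 4*u^2 - u + 4)/(u^2 - 3*u)
(5) = (8*h^2 - 16*h)/(8*h^2 - 2*h - 1)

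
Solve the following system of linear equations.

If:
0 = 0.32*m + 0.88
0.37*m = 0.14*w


Then:
m = -2.75
w = -7.27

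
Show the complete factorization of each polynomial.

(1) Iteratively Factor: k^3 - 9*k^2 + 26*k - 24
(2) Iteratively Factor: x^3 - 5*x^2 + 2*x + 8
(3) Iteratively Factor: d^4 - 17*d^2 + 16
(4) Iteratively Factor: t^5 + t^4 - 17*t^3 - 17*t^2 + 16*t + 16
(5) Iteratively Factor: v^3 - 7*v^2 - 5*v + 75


(1) = (k - 4)*(k^2 - 5*k + 6) = (k - 4)*(k - 2)*(k - 3)
(2) = (x - 2)*(x^2 - 3*x - 4) = (x - 4)*(x - 2)*(x + 1)
(3) = (d + 4)*(d^3 - 4*d^2 - d + 4) = (d - 4)*(d + 4)*(d^2 - 1) = (d - 4)*(d + 1)*(d + 4)*(d - 1)
(4) = (t - 1)*(t^4 + 2*t^3 - 15*t^2 - 32*t - 16) = (t - 4)*(t - 1)*(t^3 + 6*t^2 + 9*t + 4) = (t - 4)*(t - 1)*(t + 4)*(t^2 + 2*t + 1) = (t - 4)*(t - 1)*(t + 1)*(t + 4)*(t + 1)
(5) = (v - 5)*(v^2 - 2*v - 15) = (v - 5)^2*(v + 3)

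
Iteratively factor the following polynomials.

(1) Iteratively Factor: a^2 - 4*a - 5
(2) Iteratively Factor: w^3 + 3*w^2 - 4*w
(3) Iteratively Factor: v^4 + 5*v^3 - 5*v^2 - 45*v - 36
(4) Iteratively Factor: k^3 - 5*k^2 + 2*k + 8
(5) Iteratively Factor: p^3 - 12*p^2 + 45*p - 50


(1) = (a + 1)*(a - 5)
(2) = (w)*(w^2 + 3*w - 4) = w*(w + 4)*(w - 1)
(3) = (v + 1)*(v^3 + 4*v^2 - 9*v - 36) = (v + 1)*(v + 4)*(v^2 - 9) = (v - 3)*(v + 1)*(v + 4)*(v + 3)
(4) = (k - 4)*(k^2 - k - 2) = (k - 4)*(k + 1)*(k - 2)
(5) = (p - 5)*(p^2 - 7*p + 10) = (p - 5)*(p - 2)*(p - 5)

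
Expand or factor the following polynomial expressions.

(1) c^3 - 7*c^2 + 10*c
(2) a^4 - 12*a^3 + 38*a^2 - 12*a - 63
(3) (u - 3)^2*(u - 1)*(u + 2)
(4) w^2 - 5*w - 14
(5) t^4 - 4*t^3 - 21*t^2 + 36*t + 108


(1) = c*(c - 5)*(c - 2)
(2) = (a - 7)*(a - 3)^2*(a + 1)
(3) = u^4 - 5*u^3 + u^2 + 21*u - 18
(4) = (w - 7)*(w + 2)
(5) = (t - 6)*(t - 3)*(t + 2)*(t + 3)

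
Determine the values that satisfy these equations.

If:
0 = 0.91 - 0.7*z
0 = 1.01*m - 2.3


Then:
m = 2.28
z = 1.30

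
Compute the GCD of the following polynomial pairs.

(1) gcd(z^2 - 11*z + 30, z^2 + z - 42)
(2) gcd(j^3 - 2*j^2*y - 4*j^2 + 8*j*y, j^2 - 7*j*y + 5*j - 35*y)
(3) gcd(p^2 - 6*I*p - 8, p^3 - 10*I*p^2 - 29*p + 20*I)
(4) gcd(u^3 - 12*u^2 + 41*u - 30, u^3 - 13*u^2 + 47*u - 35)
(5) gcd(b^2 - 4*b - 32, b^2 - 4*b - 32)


(1) = gcd((z - 6)*(z - 5), (z - 6)*(z + 7)) = z - 6
(2) = gcd(j*(j - 4)*(j - 2*y), (j + 5)*(j - 7*y)) = 1
(3) = gcd((p - 4*I)*(p - 2*I), (p - 5*I)*(p - 4*I)*(p - I)) = p - 4*I
(4) = u^2 - 6*u + 5
(5) = gcd((b - 8)*(b + 4), (b - 8)*(b + 4)) = b^2 - 4*b - 32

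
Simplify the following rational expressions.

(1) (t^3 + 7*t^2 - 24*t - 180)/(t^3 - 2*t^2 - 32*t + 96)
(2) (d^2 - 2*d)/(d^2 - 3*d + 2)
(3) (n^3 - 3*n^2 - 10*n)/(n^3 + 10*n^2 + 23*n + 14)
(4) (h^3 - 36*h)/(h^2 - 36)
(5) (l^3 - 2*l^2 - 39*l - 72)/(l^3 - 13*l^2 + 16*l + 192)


(1) = (t^2 + t - 30)/(t^2 - 8*t + 16)
(2) = d/(d - 1)
(3) = (n^2 - 5*n)/(n^2 + 8*n + 7)
(4) = h
(5) = (l + 3)/(l - 8)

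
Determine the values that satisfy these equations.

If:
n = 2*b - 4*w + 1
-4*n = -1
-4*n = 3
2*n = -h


Then:
No Solution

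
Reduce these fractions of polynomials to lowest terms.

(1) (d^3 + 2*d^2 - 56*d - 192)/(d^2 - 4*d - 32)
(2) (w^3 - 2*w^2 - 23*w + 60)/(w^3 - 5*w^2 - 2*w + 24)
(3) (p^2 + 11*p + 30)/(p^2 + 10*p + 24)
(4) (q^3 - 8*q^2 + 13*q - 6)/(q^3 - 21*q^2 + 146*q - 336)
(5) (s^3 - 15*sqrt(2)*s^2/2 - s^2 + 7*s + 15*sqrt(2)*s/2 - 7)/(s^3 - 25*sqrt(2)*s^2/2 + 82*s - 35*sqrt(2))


(1) = d + 6
(2) = (w + 5)/(w + 2)
(3) = (p + 5)/(p + 4)
(4) = (q^2 - 2*q + 1)/(q^2 - 15*q + 56)
(5) = (4*s - 4)/(4*s - 20*sqrt(2))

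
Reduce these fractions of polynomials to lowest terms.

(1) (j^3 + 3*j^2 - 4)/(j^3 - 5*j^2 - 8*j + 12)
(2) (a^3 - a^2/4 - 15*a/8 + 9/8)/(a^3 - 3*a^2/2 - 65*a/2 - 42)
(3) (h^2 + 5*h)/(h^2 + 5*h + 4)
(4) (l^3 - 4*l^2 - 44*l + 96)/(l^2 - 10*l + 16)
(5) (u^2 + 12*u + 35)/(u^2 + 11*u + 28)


(1) = (j + 2)/(j - 6)
(2) = (4*a^2 - 7*a + 3)/(4*a^2 - 12*a - 112)
(3) = (h^2 + 5*h)/(h^2 + 5*h + 4)
(4) = l + 6
(5) = (u + 5)/(u + 4)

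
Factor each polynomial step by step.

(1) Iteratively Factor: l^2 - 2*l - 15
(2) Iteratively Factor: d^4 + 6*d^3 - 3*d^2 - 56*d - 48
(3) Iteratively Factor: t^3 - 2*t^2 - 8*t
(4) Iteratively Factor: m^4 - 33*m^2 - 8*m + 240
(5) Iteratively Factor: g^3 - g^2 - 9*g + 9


(1) = (l - 5)*(l + 3)
(2) = (d + 1)*(d^3 + 5*d^2 - 8*d - 48) = (d + 1)*(d + 4)*(d^2 + d - 12) = (d - 3)*(d + 1)*(d + 4)*(d + 4)
(3) = (t + 2)*(t^2 - 4*t) = (t - 4)*(t + 2)*(t)
(4) = (m - 5)*(m^3 + 5*m^2 - 8*m - 48) = (m - 5)*(m + 4)*(m^2 + m - 12) = (m - 5)*(m - 3)*(m + 4)*(m + 4)
(5) = (g - 1)*(g^2 - 9) = (g - 3)*(g - 1)*(g + 3)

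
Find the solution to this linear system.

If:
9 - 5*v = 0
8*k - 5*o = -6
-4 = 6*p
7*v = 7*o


Then:
k = 3/8
o = 9/5
p = -2/3
v = 9/5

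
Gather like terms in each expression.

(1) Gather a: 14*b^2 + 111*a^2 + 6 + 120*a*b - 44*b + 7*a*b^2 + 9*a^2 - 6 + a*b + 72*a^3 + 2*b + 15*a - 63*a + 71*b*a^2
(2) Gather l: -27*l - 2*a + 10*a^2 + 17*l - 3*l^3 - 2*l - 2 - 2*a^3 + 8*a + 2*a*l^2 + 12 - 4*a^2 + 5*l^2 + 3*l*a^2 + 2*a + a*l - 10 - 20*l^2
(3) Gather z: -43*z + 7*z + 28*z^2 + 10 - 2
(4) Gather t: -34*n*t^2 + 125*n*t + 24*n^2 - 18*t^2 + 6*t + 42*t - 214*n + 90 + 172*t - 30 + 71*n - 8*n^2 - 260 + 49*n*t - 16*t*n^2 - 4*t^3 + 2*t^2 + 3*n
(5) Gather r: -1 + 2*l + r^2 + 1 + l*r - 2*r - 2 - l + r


(1) = 72*a^3 + a^2*(71*b + 120) + a*(7*b^2 + 121*b - 48) + 14*b^2 - 42*b
(2) = -2*a^3 + 6*a^2 + 8*a - 3*l^3 + l^2*(2*a - 15) + l*(3*a^2 + a - 12)
(3) = 28*z^2 - 36*z + 8
(4) = 16*n^2 - 140*n - 4*t^3 + t^2*(-34*n - 16) + t*(-16*n^2 + 174*n + 220) - 200
(5) = l + r^2 + r*(l - 1) - 2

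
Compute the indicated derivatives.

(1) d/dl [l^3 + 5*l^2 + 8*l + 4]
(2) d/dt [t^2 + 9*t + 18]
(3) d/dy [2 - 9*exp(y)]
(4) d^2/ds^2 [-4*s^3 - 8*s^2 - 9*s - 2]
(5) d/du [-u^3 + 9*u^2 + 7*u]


(1) = 3*l^2 + 10*l + 8
(2) = 2*t + 9
(3) = -9*exp(y)
(4) = -24*s - 16
(5) = -3*u^2 + 18*u + 7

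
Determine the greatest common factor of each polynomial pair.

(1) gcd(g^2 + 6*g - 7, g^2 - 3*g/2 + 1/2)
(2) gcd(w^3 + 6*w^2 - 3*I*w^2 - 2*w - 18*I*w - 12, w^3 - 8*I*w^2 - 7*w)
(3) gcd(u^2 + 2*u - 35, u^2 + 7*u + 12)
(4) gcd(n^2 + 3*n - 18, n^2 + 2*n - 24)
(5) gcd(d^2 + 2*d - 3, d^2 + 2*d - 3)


(1) = g - 1
(2) = gcd((w + 6)*(w - 2*I)*(w - I), w*(w - 7*I)*(w - I)) = w - I
(3) = 1
(4) = n + 6
(5) = gcd((d - 1)*(d + 3), (d - 1)*(d + 3)) = d^2 + 2*d - 3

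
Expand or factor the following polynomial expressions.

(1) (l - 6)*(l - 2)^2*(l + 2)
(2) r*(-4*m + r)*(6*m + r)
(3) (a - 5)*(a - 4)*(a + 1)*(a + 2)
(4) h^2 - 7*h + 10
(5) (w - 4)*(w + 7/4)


(1) = l^4 - 8*l^3 + 8*l^2 + 32*l - 48
(2) = -24*m^2*r + 2*m*r^2 + r^3
(3) = a^4 - 6*a^3 - 5*a^2 + 42*a + 40
(4) = (h - 5)*(h - 2)
(5) = w^2 - 9*w/4 - 7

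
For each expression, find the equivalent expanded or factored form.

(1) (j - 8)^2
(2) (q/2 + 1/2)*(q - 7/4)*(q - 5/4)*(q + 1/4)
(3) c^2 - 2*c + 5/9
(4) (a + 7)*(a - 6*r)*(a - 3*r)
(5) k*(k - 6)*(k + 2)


(1) = j^2 - 16*j + 64
(2) = q^4/2 - 7*q^3/8 - 21*q^2/32 + 127*q/128 + 35/128
(3) = (c - 5/3)*(c - 1/3)
(4) = a^3 - 9*a^2*r + 7*a^2 + 18*a*r^2 - 63*a*r + 126*r^2
(5) = k^3 - 4*k^2 - 12*k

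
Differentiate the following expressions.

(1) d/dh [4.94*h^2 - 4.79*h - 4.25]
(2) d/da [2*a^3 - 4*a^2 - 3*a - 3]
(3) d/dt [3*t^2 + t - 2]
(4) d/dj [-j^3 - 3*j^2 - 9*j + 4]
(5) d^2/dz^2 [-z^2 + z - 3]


(1) = 9.88*h - 4.79
(2) = 6*a^2 - 8*a - 3
(3) = 6*t + 1
(4) = -3*j^2 - 6*j - 9
(5) = -2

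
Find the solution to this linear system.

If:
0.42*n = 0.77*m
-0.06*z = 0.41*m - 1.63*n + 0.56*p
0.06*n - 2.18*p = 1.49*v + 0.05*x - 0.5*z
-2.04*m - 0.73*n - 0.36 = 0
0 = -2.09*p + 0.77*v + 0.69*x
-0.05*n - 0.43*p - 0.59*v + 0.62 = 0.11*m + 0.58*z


Then:
m = -0.11
n = -0.20
p = -0.54
v = 1.03
x = -2.78
z = 0.46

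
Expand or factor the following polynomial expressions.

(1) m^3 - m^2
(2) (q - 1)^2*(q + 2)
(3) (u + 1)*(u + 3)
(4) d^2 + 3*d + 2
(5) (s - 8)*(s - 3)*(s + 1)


(1) = m^2*(m - 1)
(2) = q^3 - 3*q + 2
(3) = u^2 + 4*u + 3
(4) = (d + 1)*(d + 2)
(5) = s^3 - 10*s^2 + 13*s + 24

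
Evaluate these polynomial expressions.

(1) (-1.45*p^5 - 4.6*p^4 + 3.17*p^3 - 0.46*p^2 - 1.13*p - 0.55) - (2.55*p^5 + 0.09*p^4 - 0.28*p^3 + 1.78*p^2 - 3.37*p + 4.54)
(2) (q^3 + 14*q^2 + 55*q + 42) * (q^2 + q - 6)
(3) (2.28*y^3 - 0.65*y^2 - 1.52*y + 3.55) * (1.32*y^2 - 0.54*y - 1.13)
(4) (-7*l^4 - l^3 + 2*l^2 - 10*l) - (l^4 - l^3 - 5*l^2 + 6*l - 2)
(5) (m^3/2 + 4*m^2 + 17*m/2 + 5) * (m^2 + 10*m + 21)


(1) = -4.0*p^5 - 4.69*p^4 + 3.45*p^3 - 2.24*p^2 + 2.24*p - 5.09
(2) = q^5 + 15*q^4 + 63*q^3 + 13*q^2 - 288*q - 252
(3) = 3.0096*y^5 - 2.0892*y^4 - 4.2318*y^3 + 6.2413*y^2 - 0.1994*y - 4.0115
(4) = -8*l^4 + 7*l^2 - 16*l + 2
(5) = m^5/2 + 9*m^4 + 59*m^3 + 174*m^2 + 457*m/2 + 105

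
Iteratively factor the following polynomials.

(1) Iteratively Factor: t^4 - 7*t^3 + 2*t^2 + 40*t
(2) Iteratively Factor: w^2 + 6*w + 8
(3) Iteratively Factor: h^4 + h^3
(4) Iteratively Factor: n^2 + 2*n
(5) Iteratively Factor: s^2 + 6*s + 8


(1) = (t)*(t^3 - 7*t^2 + 2*t + 40) = t*(t + 2)*(t^2 - 9*t + 20) = t*(t - 4)*(t + 2)*(t - 5)
(2) = (w + 2)*(w + 4)
(3) = (h + 1)*(h^3) = h*(h + 1)*(h^2) = h^2*(h + 1)*(h)
(4) = (n)*(n + 2)
(5) = (s + 4)*(s + 2)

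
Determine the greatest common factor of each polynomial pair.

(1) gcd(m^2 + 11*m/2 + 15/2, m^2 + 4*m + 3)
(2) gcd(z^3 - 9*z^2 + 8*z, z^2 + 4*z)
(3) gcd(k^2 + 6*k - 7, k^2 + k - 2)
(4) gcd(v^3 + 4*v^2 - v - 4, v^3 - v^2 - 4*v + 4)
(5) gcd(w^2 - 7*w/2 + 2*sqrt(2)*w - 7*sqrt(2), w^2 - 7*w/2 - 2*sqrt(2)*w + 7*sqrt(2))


(1) = gcd((m + 5/2)*(m + 3), (m + 1)*(m + 3)) = m + 3
(2) = z
(3) = k - 1
(4) = gcd((v - 1)*(v + 1)*(v + 4), (v - 2)*(v - 1)*(v + 2)) = v - 1
(5) = gcd((w - 7/2)*(w + 2*sqrt(2)), (w - 7/2)*(w - 2*sqrt(2))) = w - 7/2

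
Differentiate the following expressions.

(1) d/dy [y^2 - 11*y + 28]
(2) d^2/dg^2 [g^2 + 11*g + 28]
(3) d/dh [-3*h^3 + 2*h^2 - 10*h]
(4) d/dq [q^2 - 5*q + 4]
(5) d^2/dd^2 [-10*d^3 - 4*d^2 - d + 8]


(1) = 2*y - 11
(2) = 2
(3) = -9*h^2 + 4*h - 10
(4) = 2*q - 5
(5) = -60*d - 8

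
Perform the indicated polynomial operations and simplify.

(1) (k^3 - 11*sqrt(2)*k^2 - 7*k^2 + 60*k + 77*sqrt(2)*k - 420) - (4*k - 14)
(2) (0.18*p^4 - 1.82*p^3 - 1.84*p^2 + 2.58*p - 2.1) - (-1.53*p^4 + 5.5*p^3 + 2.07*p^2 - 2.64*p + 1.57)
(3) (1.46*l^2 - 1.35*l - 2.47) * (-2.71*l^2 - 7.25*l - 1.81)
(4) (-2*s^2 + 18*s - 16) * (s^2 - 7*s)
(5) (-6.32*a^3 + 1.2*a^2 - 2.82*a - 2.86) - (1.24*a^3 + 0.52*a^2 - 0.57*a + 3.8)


(1) = k^3 - 11*sqrt(2)*k^2 - 7*k^2 + 56*k + 77*sqrt(2)*k - 406
(2) = 1.71*p^4 - 7.32*p^3 - 3.91*p^2 + 5.22*p - 3.67
(3) = -3.9566*l^4 - 6.9265*l^3 + 13.8386*l^2 + 20.351*l + 4.4707
(4) = -2*s^4 + 32*s^3 - 142*s^2 + 112*s
(5) = -7.56*a^3 + 0.68*a^2 - 2.25*a - 6.66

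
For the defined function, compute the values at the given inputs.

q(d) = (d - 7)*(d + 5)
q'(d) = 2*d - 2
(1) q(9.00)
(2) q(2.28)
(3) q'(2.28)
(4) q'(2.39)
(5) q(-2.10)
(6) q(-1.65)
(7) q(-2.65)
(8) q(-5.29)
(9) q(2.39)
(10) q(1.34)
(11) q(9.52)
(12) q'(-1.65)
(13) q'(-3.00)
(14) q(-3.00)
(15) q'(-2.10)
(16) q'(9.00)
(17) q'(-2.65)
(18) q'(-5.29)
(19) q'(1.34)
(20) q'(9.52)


(1) = 28.00
(2) = -34.36
(3) = 2.56
(4) = 2.78
(5) = -26.39
(6) = -28.98
(7) = -22.68
(8) = 3.56
(9) = -34.07
(10) = -35.88
(11) = 36.59
(12) = -5.30
(13) = -8.00
(14) = -20.00
(15) = -6.20
(16) = 16.00
(17) = -7.30
(18) = -12.58
(19) = 0.68
(20) = 17.04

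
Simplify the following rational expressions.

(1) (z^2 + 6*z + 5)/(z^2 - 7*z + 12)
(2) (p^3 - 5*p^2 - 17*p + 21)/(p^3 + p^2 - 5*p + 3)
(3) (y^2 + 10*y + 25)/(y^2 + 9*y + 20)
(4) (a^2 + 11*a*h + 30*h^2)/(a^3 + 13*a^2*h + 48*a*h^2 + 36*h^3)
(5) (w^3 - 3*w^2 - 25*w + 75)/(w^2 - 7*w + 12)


(1) = (z^2 + 6*z + 5)/(z^2 - 7*z + 12)
(2) = (p - 7)/(p - 1)
(3) = (y + 5)/(y + 4)
(4) = (a + 5*h)/(a^2 + 7*a*h + 6*h^2)
(5) = (w^2 - 25)/(w - 4)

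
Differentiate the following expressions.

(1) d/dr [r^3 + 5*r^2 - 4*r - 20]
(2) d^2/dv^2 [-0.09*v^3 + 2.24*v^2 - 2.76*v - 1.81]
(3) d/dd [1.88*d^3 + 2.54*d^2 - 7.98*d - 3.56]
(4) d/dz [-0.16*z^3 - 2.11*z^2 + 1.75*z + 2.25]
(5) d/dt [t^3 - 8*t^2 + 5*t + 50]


(1) = 3*r^2 + 10*r - 4
(2) = 4.48 - 0.54*v
(3) = 5.64*d^2 + 5.08*d - 7.98
(4) = -0.48*z^2 - 4.22*z + 1.75
(5) = 3*t^2 - 16*t + 5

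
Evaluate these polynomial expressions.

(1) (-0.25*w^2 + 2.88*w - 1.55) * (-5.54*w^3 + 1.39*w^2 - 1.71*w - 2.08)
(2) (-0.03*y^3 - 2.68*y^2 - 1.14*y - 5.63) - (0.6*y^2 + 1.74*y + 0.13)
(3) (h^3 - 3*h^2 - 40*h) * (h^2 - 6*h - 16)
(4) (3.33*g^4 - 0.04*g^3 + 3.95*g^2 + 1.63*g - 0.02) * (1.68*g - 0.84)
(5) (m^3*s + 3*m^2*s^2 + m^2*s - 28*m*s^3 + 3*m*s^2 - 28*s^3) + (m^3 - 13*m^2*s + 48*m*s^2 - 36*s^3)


(1) = 1.385*w^5 - 16.3027*w^4 + 13.0177*w^3 - 6.5593*w^2 - 3.3399*w + 3.224
(2) = -0.03*y^3 - 3.28*y^2 - 2.88*y - 5.76
(3) = h^5 - 9*h^4 - 38*h^3 + 288*h^2 + 640*h
(4) = 5.5944*g^5 - 2.8644*g^4 + 6.6696*g^3 - 0.5796*g^2 - 1.4028*g + 0.0168
(5) = m^3*s + m^3 + 3*m^2*s^2 - 12*m^2*s - 28*m*s^3 + 51*m*s^2 - 64*s^3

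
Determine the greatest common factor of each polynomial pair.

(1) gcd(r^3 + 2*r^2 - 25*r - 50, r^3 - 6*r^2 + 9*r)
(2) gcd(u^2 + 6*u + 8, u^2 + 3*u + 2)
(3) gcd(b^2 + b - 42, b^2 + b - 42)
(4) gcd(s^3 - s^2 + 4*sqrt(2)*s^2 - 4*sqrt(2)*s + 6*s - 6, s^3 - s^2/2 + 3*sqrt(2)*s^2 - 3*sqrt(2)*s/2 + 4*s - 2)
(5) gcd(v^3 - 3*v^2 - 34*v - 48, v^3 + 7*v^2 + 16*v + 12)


(1) = gcd((r - 5)*(r + 2)*(r + 5), r*(r - 3)^2) = 1
(2) = u + 2
(3) = b^2 + b - 42
(4) = gcd((s - 1)*(s + sqrt(2))*(s + 3*sqrt(2)), (s - 1/2)*(s + sqrt(2))*(s + 2*sqrt(2))) = s + sqrt(2)
(5) = gcd((v - 8)*(v + 2)*(v + 3), (v + 2)^2*(v + 3)) = v^2 + 5*v + 6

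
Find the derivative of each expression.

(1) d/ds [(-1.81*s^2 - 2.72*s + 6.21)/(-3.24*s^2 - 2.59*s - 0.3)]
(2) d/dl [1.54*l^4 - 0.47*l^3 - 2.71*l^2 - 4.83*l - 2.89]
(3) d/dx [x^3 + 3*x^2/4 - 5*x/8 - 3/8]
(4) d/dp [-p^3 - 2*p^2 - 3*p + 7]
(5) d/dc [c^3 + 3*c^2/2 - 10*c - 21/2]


(1) = (-4.1249*s^2 + 41.3268*s + 16.8999)/(10.4976*s^4 + 16.7832*s^3 + 8.6521*s^2 + 1.554*s + 0.09)
(2) = 6.16*l^3 - 1.41*l^2 - 5.42*l - 4.83
(3) = 3*x^2 + 3*x/2 - 5/8
(4) = -3*p^2 - 4*p - 3
(5) = 3*c^2 + 3*c - 10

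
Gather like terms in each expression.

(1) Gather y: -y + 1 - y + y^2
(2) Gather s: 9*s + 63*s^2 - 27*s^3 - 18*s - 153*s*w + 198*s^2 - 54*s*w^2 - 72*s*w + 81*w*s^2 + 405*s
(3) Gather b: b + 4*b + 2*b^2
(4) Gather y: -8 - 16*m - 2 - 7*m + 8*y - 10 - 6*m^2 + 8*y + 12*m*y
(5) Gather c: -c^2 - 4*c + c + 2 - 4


(1) = y^2 - 2*y + 1
(2) = -27*s^3 + s^2*(81*w + 261) + s*(-54*w^2 - 225*w + 396)
(3) = 2*b^2 + 5*b
(4) = -6*m^2 - 23*m + y*(12*m + 16) - 20
(5) = -c^2 - 3*c - 2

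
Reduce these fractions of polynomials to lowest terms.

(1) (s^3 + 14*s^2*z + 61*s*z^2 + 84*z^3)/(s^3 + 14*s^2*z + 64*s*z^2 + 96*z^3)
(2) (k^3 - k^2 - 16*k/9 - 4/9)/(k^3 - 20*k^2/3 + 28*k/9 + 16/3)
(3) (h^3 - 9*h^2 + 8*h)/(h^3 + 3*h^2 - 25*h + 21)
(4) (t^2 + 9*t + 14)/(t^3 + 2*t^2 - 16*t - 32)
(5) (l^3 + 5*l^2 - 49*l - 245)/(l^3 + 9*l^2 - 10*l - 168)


(1) = (s^2 + 10*s*z + 21*z^2)/(s^2 + 10*s*z + 24*z^2)
(2) = (3*k^2 - 5*k - 2)/(3*k^2 - 22*k + 24)
(3) = (h^2 - 8*h)/(h^2 + 4*h - 21)
(4) = (t + 7)/(t^2 - 16)
(5) = (l^2 - 2*l - 35)/(l^2 + 2*l - 24)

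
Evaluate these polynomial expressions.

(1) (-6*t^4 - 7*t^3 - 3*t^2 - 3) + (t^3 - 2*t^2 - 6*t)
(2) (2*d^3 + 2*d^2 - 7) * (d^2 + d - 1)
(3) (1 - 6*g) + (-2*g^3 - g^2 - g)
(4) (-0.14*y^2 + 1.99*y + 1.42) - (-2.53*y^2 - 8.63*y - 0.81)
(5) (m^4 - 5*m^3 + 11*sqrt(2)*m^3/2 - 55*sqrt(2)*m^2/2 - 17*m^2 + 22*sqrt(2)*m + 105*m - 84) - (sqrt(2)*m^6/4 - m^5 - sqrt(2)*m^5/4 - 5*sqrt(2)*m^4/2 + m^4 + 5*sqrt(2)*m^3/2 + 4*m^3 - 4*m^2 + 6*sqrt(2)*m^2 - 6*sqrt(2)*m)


(1) = -6*t^4 - 6*t^3 - 5*t^2 - 6*t - 3
(2) = 2*d^5 + 4*d^4 - 9*d^2 - 7*d + 7
(3) = -2*g^3 - g^2 - 7*g + 1
(4) = 2.39*y^2 + 10.62*y + 2.23
(5) = -sqrt(2)*m^6/4 + sqrt(2)*m^5/4 + m^5 + 5*sqrt(2)*m^4/2 - 9*m^3 + 3*sqrt(2)*m^3 - 67*sqrt(2)*m^2/2 - 13*m^2 + 28*sqrt(2)*m + 105*m - 84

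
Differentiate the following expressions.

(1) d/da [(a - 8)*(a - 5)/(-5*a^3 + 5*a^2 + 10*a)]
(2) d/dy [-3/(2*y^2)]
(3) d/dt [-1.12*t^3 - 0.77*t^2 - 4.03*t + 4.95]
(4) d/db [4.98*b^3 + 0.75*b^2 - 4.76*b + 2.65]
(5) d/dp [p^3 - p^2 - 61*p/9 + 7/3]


(1) = (a^4 - 26*a^3 + 135*a^2 - 80*a - 80)/(5*a^2*(a^4 - 2*a^3 - 3*a^2 + 4*a + 4))
(2) = 3/y^3
(3) = -3.36*t^2 - 1.54*t - 4.03
(4) = 14.94*b^2 + 1.5*b - 4.76
(5) = 3*p^2 - 2*p - 61/9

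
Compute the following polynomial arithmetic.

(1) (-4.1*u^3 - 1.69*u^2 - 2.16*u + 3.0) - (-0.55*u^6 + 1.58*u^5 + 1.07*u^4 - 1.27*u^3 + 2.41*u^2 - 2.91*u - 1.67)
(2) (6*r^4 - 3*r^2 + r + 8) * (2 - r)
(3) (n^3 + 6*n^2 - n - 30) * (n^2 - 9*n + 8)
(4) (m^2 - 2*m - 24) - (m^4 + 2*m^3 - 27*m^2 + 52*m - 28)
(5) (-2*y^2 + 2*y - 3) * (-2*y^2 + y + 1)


(1) = 0.55*u^6 - 1.58*u^5 - 1.07*u^4 - 2.83*u^3 - 4.1*u^2 + 0.75*u + 4.67
(2) = -6*r^5 + 12*r^4 + 3*r^3 - 7*r^2 - 6*r + 16
(3) = n^5 - 3*n^4 - 47*n^3 + 27*n^2 + 262*n - 240
(4) = -m^4 - 2*m^3 + 28*m^2 - 54*m + 4
(5) = 4*y^4 - 6*y^3 + 6*y^2 - y - 3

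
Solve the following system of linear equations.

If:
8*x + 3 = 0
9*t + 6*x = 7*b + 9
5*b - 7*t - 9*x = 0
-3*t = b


Then:
No Solution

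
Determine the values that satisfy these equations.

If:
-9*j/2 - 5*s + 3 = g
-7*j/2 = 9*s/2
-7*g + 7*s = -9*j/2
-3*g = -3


Then:
No Solution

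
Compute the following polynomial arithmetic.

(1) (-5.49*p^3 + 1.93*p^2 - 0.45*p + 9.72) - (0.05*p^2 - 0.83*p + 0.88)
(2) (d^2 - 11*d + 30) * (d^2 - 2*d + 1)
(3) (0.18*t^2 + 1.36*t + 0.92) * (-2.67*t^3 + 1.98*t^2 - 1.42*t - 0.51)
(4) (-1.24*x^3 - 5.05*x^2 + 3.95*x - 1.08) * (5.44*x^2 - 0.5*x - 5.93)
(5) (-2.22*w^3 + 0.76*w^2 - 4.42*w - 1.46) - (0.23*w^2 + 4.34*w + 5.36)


(1) = -5.49*p^3 + 1.88*p^2 + 0.38*p + 8.84
(2) = d^4 - 13*d^3 + 53*d^2 - 71*d + 30
(3) = -0.4806*t^5 - 3.2748*t^4 - 0.0192*t^3 - 0.2014*t^2 - 2.0*t - 0.4692
(4) = -6.7456*x^5 - 26.852*x^4 + 31.3662*x^3 + 22.0963*x^2 - 22.8835*x + 6.4044
(5) = -2.22*w^3 + 0.53*w^2 - 8.76*w - 6.82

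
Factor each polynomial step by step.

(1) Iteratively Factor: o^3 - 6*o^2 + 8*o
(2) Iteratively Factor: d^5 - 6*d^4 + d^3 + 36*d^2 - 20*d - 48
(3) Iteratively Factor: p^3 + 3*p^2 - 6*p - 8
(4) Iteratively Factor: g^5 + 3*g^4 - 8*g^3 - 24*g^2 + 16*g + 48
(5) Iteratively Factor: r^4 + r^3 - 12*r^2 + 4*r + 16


(1) = (o - 2)*(o^2 - 4*o) = (o - 4)*(o - 2)*(o)
(2) = (d + 2)*(d^4 - 8*d^3 + 17*d^2 + 2*d - 24) = (d - 2)*(d + 2)*(d^3 - 6*d^2 + 5*d + 12) = (d - 3)*(d - 2)*(d + 2)*(d^2 - 3*d - 4) = (d - 3)*(d - 2)*(d + 1)*(d + 2)*(d - 4)
(3) = (p + 1)*(p^2 + 2*p - 8) = (p - 2)*(p + 1)*(p + 4)
(4) = (g + 2)*(g^4 + g^3 - 10*g^2 - 4*g + 24) = (g - 2)*(g + 2)*(g^3 + 3*g^2 - 4*g - 12) = (g - 2)*(g + 2)^2*(g^2 + g - 6) = (g - 2)^2*(g + 2)^2*(g + 3)
(5) = (r + 4)*(r^3 - 3*r^2 + 4) = (r - 2)*(r + 4)*(r^2 - r - 2) = (r - 2)*(r + 1)*(r + 4)*(r - 2)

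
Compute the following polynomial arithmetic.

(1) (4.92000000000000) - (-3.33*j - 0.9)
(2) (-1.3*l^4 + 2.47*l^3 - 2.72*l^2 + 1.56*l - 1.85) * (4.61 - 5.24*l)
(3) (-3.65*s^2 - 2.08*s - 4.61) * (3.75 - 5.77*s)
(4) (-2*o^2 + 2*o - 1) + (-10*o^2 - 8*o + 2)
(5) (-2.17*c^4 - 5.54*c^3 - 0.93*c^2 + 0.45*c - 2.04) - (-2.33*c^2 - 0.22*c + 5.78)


(1) = 3.33*j + 5.82
(2) = 6.812*l^5 - 18.9358*l^4 + 25.6395*l^3 - 20.7136*l^2 + 16.8856*l - 8.5285
(3) = 21.0605*s^3 - 1.6859*s^2 + 18.7997*s - 17.2875
(4) = -12*o^2 - 6*o + 1
(5) = -2.17*c^4 - 5.54*c^3 + 1.4*c^2 + 0.67*c - 7.82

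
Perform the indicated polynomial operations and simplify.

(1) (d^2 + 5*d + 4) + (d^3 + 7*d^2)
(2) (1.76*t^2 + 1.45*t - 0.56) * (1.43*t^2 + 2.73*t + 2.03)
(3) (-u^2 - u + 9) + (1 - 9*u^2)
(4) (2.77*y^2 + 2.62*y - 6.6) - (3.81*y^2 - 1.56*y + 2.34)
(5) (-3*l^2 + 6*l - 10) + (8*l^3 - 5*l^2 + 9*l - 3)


(1) = d^3 + 8*d^2 + 5*d + 4
(2) = 2.5168*t^4 + 6.8783*t^3 + 6.7305*t^2 + 1.4147*t - 1.1368
(3) = -10*u^2 - u + 10
(4) = -1.04*y^2 + 4.18*y - 8.94
(5) = 8*l^3 - 8*l^2 + 15*l - 13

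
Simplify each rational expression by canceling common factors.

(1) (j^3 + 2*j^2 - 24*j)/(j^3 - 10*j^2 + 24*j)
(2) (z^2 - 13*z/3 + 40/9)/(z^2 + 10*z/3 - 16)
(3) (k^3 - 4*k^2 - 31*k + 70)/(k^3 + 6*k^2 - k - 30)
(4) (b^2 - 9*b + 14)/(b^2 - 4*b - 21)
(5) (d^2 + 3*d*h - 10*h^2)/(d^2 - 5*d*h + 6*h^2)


(1) = (j + 6)/(j - 6)
(2) = (3*z - 5)/(3*z + 18)
(3) = (k - 7)/(k + 3)
(4) = (b - 2)/(b + 3)
(5) = (d + 5*h)/(d - 3*h)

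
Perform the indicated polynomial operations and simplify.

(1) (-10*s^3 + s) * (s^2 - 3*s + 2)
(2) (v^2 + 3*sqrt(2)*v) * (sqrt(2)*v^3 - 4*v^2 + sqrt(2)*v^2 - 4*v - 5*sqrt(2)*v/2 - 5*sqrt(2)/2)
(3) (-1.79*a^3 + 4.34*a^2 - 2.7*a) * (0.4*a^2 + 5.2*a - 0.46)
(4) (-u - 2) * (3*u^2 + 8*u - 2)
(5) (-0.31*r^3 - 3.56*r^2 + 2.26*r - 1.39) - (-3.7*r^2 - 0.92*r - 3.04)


(1) = -10*s^5 + 30*s^4 - 19*s^3 - 3*s^2 + 2*s
(2) = sqrt(2)*v^5 + sqrt(2)*v^4 + 2*v^4 - 29*sqrt(2)*v^3/2 + 2*v^3 - 29*sqrt(2)*v^2/2 - 15*v^2 - 15*v
(3) = -0.716*a^5 - 7.572*a^4 + 22.3114*a^3 - 16.0364*a^2 + 1.242*a
(4) = -3*u^3 - 14*u^2 - 14*u + 4
(5) = -0.31*r^3 + 0.14*r^2 + 3.18*r + 1.65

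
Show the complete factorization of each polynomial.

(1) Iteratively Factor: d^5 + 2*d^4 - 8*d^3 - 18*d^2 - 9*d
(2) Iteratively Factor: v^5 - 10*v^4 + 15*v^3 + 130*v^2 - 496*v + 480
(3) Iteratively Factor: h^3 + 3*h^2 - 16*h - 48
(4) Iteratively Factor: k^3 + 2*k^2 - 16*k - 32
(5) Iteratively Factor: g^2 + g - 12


(1) = (d + 1)*(d^4 + d^3 - 9*d^2 - 9*d) = (d + 1)^2*(d^3 - 9*d) = (d - 3)*(d + 1)^2*(d^2 + 3*d) = d*(d - 3)*(d + 1)^2*(d + 3)
(2) = (v - 2)*(v^4 - 8*v^3 - v^2 + 128*v - 240) = (v - 2)*(v + 4)*(v^3 - 12*v^2 + 47*v - 60) = (v - 4)*(v - 2)*(v + 4)*(v^2 - 8*v + 15) = (v - 5)*(v - 4)*(v - 2)*(v + 4)*(v - 3)
(3) = (h + 3)*(h^2 - 16) = (h + 3)*(h + 4)*(h - 4)
(4) = (k + 2)*(k^2 - 16) = (k + 2)*(k + 4)*(k - 4)
(5) = (g + 4)*(g - 3)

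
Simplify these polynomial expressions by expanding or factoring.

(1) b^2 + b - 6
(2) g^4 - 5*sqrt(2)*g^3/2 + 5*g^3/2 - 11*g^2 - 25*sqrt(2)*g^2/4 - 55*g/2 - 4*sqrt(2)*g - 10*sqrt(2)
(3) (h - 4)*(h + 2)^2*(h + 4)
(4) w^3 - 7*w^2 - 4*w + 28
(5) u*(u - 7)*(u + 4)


(1) = (b - 2)*(b + 3)
(2) = (g + 5/2)*(g - 4*sqrt(2))*(g + sqrt(2)/2)*(g + sqrt(2))
(3) = h^4 + 4*h^3 - 12*h^2 - 64*h - 64
(4) = (w - 7)*(w - 2)*(w + 2)
(5) = u^3 - 3*u^2 - 28*u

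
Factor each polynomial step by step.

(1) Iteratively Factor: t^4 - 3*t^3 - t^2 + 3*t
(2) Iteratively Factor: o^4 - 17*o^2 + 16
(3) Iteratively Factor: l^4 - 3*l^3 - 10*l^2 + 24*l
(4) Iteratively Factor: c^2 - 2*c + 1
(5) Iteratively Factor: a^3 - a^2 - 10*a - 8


(1) = (t)*(t^3 - 3*t^2 - t + 3) = t*(t + 1)*(t^2 - 4*t + 3) = t*(t - 1)*(t + 1)*(t - 3)
(2) = (o - 4)*(o^3 + 4*o^2 - o - 4) = (o - 4)*(o - 1)*(o^2 + 5*o + 4) = (o - 4)*(o - 1)*(o + 1)*(o + 4)
(3) = (l)*(l^3 - 3*l^2 - 10*l + 24) = l*(l - 4)*(l^2 + l - 6) = l*(l - 4)*(l + 3)*(l - 2)
(4) = (c - 1)*(c - 1)
(5) = (a + 2)*(a^2 - 3*a - 4) = (a - 4)*(a + 2)*(a + 1)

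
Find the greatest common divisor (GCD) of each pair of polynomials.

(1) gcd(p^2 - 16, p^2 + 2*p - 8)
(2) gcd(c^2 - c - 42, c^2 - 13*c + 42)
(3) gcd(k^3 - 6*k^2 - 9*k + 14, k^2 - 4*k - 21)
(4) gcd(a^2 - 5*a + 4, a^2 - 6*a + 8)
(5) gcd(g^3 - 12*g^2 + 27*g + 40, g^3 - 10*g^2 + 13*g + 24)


(1) = p + 4
(2) = gcd((c - 7)*(c + 6), (c - 7)*(c - 6)) = c - 7
(3) = gcd((k - 7)*(k - 1)*(k + 2), (k - 7)*(k + 3)) = k - 7
(4) = a - 4
(5) = g^2 - 7*g - 8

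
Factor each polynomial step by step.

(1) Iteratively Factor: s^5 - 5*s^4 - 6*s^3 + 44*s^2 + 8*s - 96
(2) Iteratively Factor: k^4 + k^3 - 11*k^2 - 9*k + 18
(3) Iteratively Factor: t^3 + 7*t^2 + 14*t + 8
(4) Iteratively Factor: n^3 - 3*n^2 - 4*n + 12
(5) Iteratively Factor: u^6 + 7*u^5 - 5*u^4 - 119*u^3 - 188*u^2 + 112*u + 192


(1) = (s + 2)*(s^4 - 7*s^3 + 8*s^2 + 28*s - 48) = (s - 3)*(s + 2)*(s^3 - 4*s^2 - 4*s + 16) = (s - 3)*(s - 2)*(s + 2)*(s^2 - 2*s - 8) = (s - 3)*(s - 2)*(s + 2)^2*(s - 4)
(2) = (k + 3)*(k^3 - 2*k^2 - 5*k + 6) = (k - 3)*(k + 3)*(k^2 + k - 2) = (k - 3)*(k + 2)*(k + 3)*(k - 1)
(3) = (t + 1)*(t^2 + 6*t + 8) = (t + 1)*(t + 4)*(t + 2)
(4) = (n - 2)*(n^2 - n - 6) = (n - 2)*(n + 2)*(n - 3)
(5) = (u + 4)*(u^5 + 3*u^4 - 17*u^3 - 51*u^2 + 16*u + 48) = (u + 1)*(u + 4)*(u^4 + 2*u^3 - 19*u^2 - 32*u + 48) = (u - 4)*(u + 1)*(u + 4)*(u^3 + 6*u^2 + 5*u - 12) = (u - 4)*(u + 1)*(u + 3)*(u + 4)*(u^2 + 3*u - 4) = (u - 4)*(u + 1)*(u + 3)*(u + 4)^2*(u - 1)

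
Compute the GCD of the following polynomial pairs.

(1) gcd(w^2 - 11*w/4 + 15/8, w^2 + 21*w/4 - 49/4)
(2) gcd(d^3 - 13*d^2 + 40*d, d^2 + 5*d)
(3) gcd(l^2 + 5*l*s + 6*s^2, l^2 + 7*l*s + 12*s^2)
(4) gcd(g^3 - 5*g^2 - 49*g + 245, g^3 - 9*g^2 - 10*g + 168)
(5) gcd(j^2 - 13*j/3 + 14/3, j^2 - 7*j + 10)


(1) = gcd((w - 3/2)*(w - 5/4), (w - 7/4)*(w + 7)) = 1
(2) = d
(3) = l + 3*s
(4) = g - 7
(5) = j - 2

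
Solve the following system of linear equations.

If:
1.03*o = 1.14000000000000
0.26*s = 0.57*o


Then:
o = 1.11
s = 2.43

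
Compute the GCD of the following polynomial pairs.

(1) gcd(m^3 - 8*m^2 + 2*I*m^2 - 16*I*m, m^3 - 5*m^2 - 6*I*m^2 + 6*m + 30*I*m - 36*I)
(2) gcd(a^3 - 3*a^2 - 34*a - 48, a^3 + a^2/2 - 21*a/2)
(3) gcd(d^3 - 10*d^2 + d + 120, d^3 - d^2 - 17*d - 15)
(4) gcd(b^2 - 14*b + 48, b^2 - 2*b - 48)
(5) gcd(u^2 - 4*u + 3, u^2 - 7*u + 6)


(1) = 1
(2) = 1
(3) = gcd((d - 8)*(d - 5)*(d + 3), (d - 5)*(d + 1)*(d + 3)) = d^2 - 2*d - 15
(4) = b - 8
(5) = u - 1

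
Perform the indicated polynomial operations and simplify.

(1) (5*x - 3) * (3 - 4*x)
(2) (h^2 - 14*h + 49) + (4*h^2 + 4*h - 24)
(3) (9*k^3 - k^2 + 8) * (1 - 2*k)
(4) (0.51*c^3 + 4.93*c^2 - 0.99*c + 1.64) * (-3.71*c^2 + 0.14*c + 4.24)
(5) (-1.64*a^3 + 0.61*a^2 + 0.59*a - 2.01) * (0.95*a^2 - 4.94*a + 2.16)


(1) = -20*x^2 + 27*x - 9
(2) = 5*h^2 - 10*h + 25
(3) = -18*k^4 + 11*k^3 - k^2 - 16*k + 8
(4) = -1.8921*c^5 - 18.2189*c^4 + 6.5255*c^3 + 14.6802*c^2 - 3.968*c + 6.9536
(5) = -1.558*a^5 + 8.6811*a^4 - 5.9953*a^3 - 3.5065*a^2 + 11.2038*a - 4.3416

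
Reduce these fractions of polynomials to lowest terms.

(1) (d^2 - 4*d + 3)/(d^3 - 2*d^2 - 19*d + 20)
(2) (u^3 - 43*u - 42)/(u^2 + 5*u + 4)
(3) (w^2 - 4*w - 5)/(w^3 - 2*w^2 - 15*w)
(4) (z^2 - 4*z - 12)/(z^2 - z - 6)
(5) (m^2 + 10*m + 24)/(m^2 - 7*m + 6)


(1) = (d - 3)/(d^2 - d - 20)
(2) = (u^2 - u - 42)/(u + 4)
(3) = (w + 1)/(w^2 + 3*w)
(4) = (z - 6)/(z - 3)
(5) = (m^2 + 10*m + 24)/(m^2 - 7*m + 6)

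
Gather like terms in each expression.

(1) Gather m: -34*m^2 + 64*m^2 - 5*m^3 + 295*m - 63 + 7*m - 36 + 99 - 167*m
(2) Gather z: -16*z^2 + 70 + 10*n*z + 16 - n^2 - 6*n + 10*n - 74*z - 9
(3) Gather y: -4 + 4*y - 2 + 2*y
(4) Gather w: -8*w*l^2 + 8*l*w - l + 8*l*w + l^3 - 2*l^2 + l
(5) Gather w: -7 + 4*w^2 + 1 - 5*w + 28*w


(1) = -5*m^3 + 30*m^2 + 135*m
(2) = -n^2 + 4*n - 16*z^2 + z*(10*n - 74) + 77
(3) = 6*y - 6
(4) = l^3 - 2*l^2 + w*(-8*l^2 + 16*l)
(5) = 4*w^2 + 23*w - 6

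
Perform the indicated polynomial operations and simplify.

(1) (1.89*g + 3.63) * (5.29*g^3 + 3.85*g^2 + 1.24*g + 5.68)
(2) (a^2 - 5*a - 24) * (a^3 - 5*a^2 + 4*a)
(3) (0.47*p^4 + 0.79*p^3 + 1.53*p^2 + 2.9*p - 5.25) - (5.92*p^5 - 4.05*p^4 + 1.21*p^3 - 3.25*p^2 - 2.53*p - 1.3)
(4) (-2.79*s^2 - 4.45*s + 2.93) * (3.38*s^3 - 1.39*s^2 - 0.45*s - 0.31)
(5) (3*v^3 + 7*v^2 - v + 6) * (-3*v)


(1) = 9.9981*g^4 + 26.4792*g^3 + 16.3191*g^2 + 15.2364*g + 20.6184
(2) = a^5 - 10*a^4 + 5*a^3 + 100*a^2 - 96*a
(3) = -5.92*p^5 + 4.52*p^4 - 0.42*p^3 + 4.78*p^2 + 5.43*p - 3.95
(4) = -9.4302*s^5 - 11.1629*s^4 + 17.3444*s^3 - 1.2053*s^2 + 0.061*s - 0.9083
(5) = -9*v^4 - 21*v^3 + 3*v^2 - 18*v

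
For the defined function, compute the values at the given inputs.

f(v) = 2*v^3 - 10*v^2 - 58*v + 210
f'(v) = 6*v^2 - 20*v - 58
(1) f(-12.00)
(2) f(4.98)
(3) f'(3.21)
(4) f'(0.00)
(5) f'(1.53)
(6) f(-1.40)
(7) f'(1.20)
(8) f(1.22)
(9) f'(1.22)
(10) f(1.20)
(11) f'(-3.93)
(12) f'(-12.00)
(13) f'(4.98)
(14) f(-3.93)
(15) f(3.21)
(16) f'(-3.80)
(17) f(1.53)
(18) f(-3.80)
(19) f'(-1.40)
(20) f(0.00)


(1) = -3990.00
(2) = -79.83
(3) = -60.38
(4) = -58.00
(5) = -74.55
(6) = 266.11
(7) = -73.36
(8) = 127.99
(9) = -73.47
(10) = 129.46
(11) = 113.27
(12) = 1046.00
(13) = -8.80
(14) = 162.09
(15) = -13.07
(16) = 104.64
(17) = 105.01
(18) = 176.26
(19) = -18.24
(20) = 210.00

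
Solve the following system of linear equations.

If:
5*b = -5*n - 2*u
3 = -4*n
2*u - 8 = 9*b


Then:
b = -17/56
n = -3/4
u = 295/112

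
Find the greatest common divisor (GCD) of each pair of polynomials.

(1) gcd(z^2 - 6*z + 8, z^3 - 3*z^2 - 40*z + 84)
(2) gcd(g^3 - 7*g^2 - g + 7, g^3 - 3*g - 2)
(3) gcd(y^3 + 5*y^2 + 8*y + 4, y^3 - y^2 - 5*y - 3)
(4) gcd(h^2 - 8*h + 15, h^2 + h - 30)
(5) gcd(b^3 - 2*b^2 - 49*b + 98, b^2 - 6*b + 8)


(1) = z - 2
(2) = g + 1
(3) = y + 1
(4) = gcd((h - 5)*(h - 3), (h - 5)*(h + 6)) = h - 5
(5) = b - 2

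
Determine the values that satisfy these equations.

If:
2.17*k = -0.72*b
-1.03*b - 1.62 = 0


Then:
b = -1.57
k = 0.52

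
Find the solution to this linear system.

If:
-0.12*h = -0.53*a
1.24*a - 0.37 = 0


Then:
a = 0.30
h = 1.32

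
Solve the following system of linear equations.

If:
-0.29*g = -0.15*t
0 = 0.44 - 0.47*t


Then:
g = 0.48
t = 0.94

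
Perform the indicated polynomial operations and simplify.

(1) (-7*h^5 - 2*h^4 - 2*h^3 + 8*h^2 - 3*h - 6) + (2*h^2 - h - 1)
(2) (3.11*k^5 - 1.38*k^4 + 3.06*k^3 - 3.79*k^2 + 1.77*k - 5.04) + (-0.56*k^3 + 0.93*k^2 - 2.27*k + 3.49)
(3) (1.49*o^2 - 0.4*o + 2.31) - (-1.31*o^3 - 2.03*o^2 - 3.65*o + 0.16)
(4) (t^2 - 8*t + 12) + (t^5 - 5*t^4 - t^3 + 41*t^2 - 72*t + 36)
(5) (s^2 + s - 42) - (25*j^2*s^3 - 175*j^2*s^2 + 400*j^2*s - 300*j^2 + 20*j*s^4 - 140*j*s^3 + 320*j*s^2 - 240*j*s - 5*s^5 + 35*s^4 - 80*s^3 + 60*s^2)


(1) = -7*h^5 - 2*h^4 - 2*h^3 + 10*h^2 - 4*h - 7
(2) = 3.11*k^5 - 1.38*k^4 + 2.5*k^3 - 2.86*k^2 - 0.5*k - 1.55
(3) = 1.31*o^3 + 3.52*o^2 + 3.25*o + 2.15
(4) = t^5 - 5*t^4 - t^3 + 42*t^2 - 80*t + 48
(5) = -25*j^2*s^3 + 175*j^2*s^2 - 400*j^2*s + 300*j^2 - 20*j*s^4 + 140*j*s^3 - 320*j*s^2 + 240*j*s + 5*s^5 - 35*s^4 + 80*s^3 - 59*s^2 + s - 42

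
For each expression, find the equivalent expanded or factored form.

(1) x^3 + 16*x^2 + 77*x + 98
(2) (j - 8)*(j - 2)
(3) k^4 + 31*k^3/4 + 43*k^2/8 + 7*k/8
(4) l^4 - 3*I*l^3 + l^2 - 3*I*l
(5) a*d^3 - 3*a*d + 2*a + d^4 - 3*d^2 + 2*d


(1) = (x + 2)*(x + 7)^2
(2) = j^2 - 10*j + 16
(3) = k*(k + 1/4)*(k + 1/2)*(k + 7)
(4) = l*(l - 3*I)*(l - I)*(l + I)
(5) = (a + d)*(d - 1)^2*(d + 2)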